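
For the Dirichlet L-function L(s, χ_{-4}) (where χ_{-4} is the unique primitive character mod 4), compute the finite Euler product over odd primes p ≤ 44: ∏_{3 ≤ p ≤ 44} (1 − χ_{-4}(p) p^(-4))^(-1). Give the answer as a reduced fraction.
∏ = 86895436242675250318069981336761703653427013/87866829265048200003921257481906011724840960

The odd primes p ≤ 44 are [3, 5, 7, 11, 13, 17, 19, 23, 29, 31, 37, 41, 43]. For each, χ(p) = 1 if p ≡ 1 mod 4, χ(p) = −1 if p ≡ 3 mod 4. Taking (1 − χ(p)/p^4)^(-1) = p^4/(p^4 − χ(p)): (1 − (-1)/3^4)^(-1) · (1 − (1)/5^4)^(-1) · (1 − (-1)/7^4)^(-1) · (1 − (-1)/11^4)^(-1) · (1 − (1)/13^4)^(-1) · (1 − (1)/17^4)^(-1) · (1 − (-1)/19^4)^(-1) · (1 − (-1)/23^4)^(-1) · (1 − (1)/29^4)^(-1) · (1 − (-1)/31^4)^(-1) · (1 − (1)/37^4)^(-1) · (1 − (1)/41^4)^(-1) · (1 − (-1)/43^4)^(-1) = 86895436242675250318069981336761703653427013/87866829265048200003921257481906011724840960.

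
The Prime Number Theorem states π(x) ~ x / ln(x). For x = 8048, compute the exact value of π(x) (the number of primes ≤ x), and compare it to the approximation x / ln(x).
π(8048) = 1011;  x/ln(x) ≈ 894.90;  relative error ≈ 11.48%.

Directly count primes up to 8048: π(8048) = 1011. The PNT approximation gives 8048/ln(8048) ≈ 8048/8.99318 ≈ 894.90. Relative error (π(x) − x/ln(x)) / π(x) ≈ 11.48%; the approximation is known to undercount slightly (Li(x) is a better estimate).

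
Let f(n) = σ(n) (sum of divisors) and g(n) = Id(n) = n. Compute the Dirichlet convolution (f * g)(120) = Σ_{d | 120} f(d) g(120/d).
(σ * Id)(120) = 3773

Divisors of 120: [1, 2, 3, 4, 5, 6, 8, 10, 12, 15, 20, 24, 30, 40, 60, 120]. For each d | 120:
  d = 1: σ(1) · Id(120/1) = 1 · 120 = 120
  d = 2: σ(2) · Id(120/2) = 3 · 60 = 180
  d = 3: σ(3) · Id(120/3) = 4 · 40 = 160
  d = 4: σ(4) · Id(120/4) = 7 · 30 = 210
  d = 5: σ(5) · Id(120/5) = 6 · 24 = 144
  d = 6: σ(6) · Id(120/6) = 12 · 20 = 240
  d = 8: σ(8) · Id(120/8) = 15 · 15 = 225
  d = 10: σ(10) · Id(120/10) = 18 · 12 = 216
  d = 12: σ(12) · Id(120/12) = 28 · 10 = 280
  d = 15: σ(15) · Id(120/15) = 24 · 8 = 192
  d = 20: σ(20) · Id(120/20) = 42 · 6 = 252
  d = 24: σ(24) · Id(120/24) = 60 · 5 = 300
  d = 30: σ(30) · Id(120/30) = 72 · 4 = 288
  d = 40: σ(40) · Id(120/40) = 90 · 3 = 270
  d = 60: σ(60) · Id(120/60) = 168 · 2 = 336
  d = 120: σ(120) · Id(120/120) = 360 · 1 = 360
Summing: (σ * Id)(120) = 120 + 180 + 160 + 210 + 144 + 240 + 225 + 216 + 280 + 192 + 252 + 300 + 288 + 270 + 336 + 360 = 3773.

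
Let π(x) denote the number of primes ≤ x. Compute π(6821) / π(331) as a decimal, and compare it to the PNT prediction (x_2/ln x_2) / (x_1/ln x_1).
π(6821)/π(331) = 876/67 ≈ 13.0746;  PNT prediction ≈ 13.5443.

π(331) = 67 and π(6821) = 876, so π(6821)/π(331) ≈ 13.0746. The PNT-predicted ratio is (6821/ln(6821)) / (331/ln(331)) ≈ 13.5443. The two agree to within a few percent, as expected.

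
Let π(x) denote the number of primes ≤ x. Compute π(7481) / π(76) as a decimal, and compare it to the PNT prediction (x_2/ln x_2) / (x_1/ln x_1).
π(7481)/π(76) = 947/21 ≈ 45.0952;  PNT prediction ≈ 47.7900.

π(76) = 21 and π(7481) = 947, so π(7481)/π(76) ≈ 45.0952. The PNT-predicted ratio is (7481/ln(7481)) / (76/ln(76)) ≈ 47.7900. The two agree to within a few percent, as expected.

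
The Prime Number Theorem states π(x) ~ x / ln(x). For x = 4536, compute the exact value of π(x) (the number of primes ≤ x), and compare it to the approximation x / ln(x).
π(4536) = 615;  x/ln(x) ≈ 538.73;  relative error ≈ 12.40%.

Directly count primes up to 4536: π(4536) = 615. The PNT approximation gives 4536/ln(4536) ≈ 4536/8.41980 ≈ 538.73. Relative error (π(x) − x/ln(x)) / π(x) ≈ 12.40%; the approximation is known to undercount slightly (Li(x) is a better estimate).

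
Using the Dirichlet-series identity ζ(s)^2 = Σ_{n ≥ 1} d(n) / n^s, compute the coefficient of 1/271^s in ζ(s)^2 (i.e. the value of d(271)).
d(271) = 2

ζ(s)^2 = (Σ 1/m^s)(Σ 1/k^s). The coefficient of 1/n^s in the product is the number of ordered pairs (m, k) with mk = n, which equals d(n). For n = 271, divisors are [1, 271], so d(271) = 2.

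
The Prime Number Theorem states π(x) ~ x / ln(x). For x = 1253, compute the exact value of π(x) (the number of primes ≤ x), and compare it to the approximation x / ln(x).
π(1253) = 204;  x/ln(x) ≈ 175.66;  relative error ≈ 13.89%.

Directly count primes up to 1253: π(1253) = 204. The PNT approximation gives 1253/ln(1253) ≈ 1253/7.13330 ≈ 175.66. Relative error (π(x) − x/ln(x)) / π(x) ≈ 13.89%; the approximation is known to undercount slightly (Li(x) is a better estimate).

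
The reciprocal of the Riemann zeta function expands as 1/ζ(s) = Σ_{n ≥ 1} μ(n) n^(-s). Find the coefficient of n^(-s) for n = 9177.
μ(9177) = 1

Factor n = 9177 = 3 · 7 · 19 · 23. μ(n) = 0 if any exponent ≥ 2 (not squarefree); otherwise μ(n) = (−1)^{ω(n)} where ω(n) is the number of distinct prime factors. Applying: μ(9177) = 1.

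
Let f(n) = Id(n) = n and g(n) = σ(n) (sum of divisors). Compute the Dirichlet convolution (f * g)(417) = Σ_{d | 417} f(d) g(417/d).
(Id * σ)(417) = 1953

Divisors of 417: [1, 3, 139, 417]. For each d | 417:
  d = 1: Id(1) · σ(417/1) = 1 · 560 = 560
  d = 3: Id(3) · σ(417/3) = 3 · 140 = 420
  d = 139: Id(139) · σ(417/139) = 139 · 4 = 556
  d = 417: Id(417) · σ(417/417) = 417 · 1 = 417
Summing: (Id * σ)(417) = 560 + 420 + 556 + 417 = 1953.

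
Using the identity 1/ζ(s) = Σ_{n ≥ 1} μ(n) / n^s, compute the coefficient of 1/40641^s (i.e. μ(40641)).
μ(40641) = 1

Factor n = 40641 = 3 · 19 · 23 · 31. μ(n) = 0 if any exponent ≥ 2 (not squarefree); otherwise μ(n) = (−1)^{ω(n)} where ω(n) is the number of distinct prime factors. Applying: μ(40641) = 1.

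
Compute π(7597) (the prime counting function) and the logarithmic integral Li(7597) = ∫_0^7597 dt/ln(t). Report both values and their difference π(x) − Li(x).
π(7597) = 965;  Li(7597) ≈ 981.45;  π(x) − Li(x) ≈ -16.45.

Direct count of primes ≤ 7597 gives π(7597) = 965. Numerical evaluation of the logarithmic integral gives Li(7597) ≈ 981.45. The difference π(x) − Li(x) ≈ -16.45 is typically negative for small/moderate x (Li(x) overestimates), though Littlewood's theorem shows this sign changes infinitely often.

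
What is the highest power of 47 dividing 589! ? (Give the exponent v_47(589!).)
v_47(589!) = 12

Legendre's formula: v_p(n!) = Σ_{k ≥ 1} ⌊n / p^k⌋. For p = 47, n = 589, the terms are:
  ⌊589/47^1⌋ = ⌊589/47⌋ = 12
(the next term ⌊589/47^2⌋ = 0, terminating the sum). Summing: v_47(589!) = 12 = 12.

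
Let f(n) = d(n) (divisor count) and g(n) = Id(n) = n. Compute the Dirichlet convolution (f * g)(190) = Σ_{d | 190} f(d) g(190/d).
(d * Id)(190) = 588

Divisors of 190: [1, 2, 5, 10, 19, 38, 95, 190]. For each d | 190:
  d = 1: d(1) · Id(190/1) = 1 · 190 = 190
  d = 2: d(2) · Id(190/2) = 2 · 95 = 190
  d = 5: d(5) · Id(190/5) = 2 · 38 = 76
  d = 10: d(10) · Id(190/10) = 4 · 19 = 76
  d = 19: d(19) · Id(190/19) = 2 · 10 = 20
  d = 38: d(38) · Id(190/38) = 4 · 5 = 20
  d = 95: d(95) · Id(190/95) = 4 · 2 = 8
  d = 190: d(190) · Id(190/190) = 8 · 1 = 8
Summing: (d * Id)(190) = 190 + 190 + 76 + 76 + 20 + 20 + 8 + 8 = 588.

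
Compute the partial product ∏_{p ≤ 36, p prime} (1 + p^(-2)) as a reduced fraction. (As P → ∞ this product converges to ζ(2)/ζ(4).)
∏ = 7292191856800000/4827887490090357

The primes p ≤ 36 are [2, 3, 5, 7, 11, 13, 17, 19, 23, 29, 31]. For each, (1 + 1/p^2) = (p^2 + 1)/p^2. Multiplying these fractions over p ∈ [2, 3, 5, 7, 11, 13, 17, 19, 23, 29, 31] gives 7292191856800000/4827887490090357. (In the limit P → ∞ this tends to ζ(2)/ζ(4).)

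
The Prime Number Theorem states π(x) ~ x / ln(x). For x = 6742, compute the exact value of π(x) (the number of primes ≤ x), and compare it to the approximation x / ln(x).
π(6742) = 869;  x/ln(x) ≈ 764.74;  relative error ≈ 12.00%.

Directly count primes up to 6742: π(6742) = 869. The PNT approximation gives 6742/ln(6742) ≈ 6742/8.81611 ≈ 764.74. Relative error (π(x) − x/ln(x)) / π(x) ≈ 12.00%; the approximation is known to undercount slightly (Li(x) is a better estimate).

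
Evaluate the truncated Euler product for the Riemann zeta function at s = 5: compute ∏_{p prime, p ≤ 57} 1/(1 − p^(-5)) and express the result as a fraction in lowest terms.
∏ = 16271272514460981588256692497708850770212394550299268449499486458883457010851/15691809316785373562301814354101424660311534867697905028310662923501211484160

The primes p ≤ 57 are [2, 3, 5, 7, 11, 13, 17, 19, 23, 29, 31, 37, 41, 43, 47, 53]. For each prime, (1 − 1/p^5)^(-1) = p^5 / (p^5 − 1). The product is (1 − 1/2^5)^(-1), (1 − 1/3^5)^(-1), (1 − 1/5^5)^(-1), (1 − 1/7^5)^(-1), (1 − 1/11^5)^(-1), (1 − 1/13^5)^(-1), (1 − 1/17^5)^(-1), (1 − 1/19^5)^(-1), (1 − 1/23^5)^(-1), (1 − 1/29^5)^(-1), (1 − 1/31^5)^(-1), (1 − 1/37^5)^(-1), (1 − 1/41^5)^(-1), (1 − 1/43^5)^(-1), (1 − 1/47^5)^(-1), (1 − 1/53^5)^(-1) = ∏ p^5 / (p^5 − 1) = 16271272514460981588256692497708850770212394550299268449499486458883457010851/15691809316785373562301814354101424660311534867697905028310662923501211484160.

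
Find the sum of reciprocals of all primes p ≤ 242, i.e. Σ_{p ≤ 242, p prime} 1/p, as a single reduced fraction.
Σ 1/p = 506873196134241441348690763593294873492730445394823722837469097176314709804649267964680634478659521/256041159035492609053110100510385311995538591998443060216114576417920917800321526504084465112487730

π(242) = 53, so the primes ≤ 242 are [2, 3, 5, 7, 11, 13, 17, 19, 23, 29, 31, 37, 41, 43, 47, 53, 59, 61, 67, 71, 73, 79, 83, 89, 97, 101, 103, 107, 109, 113, 127, 131, 137, 139, 149, 151, 157, 163, 167, 173, 179, 181, 191, 193, 197, 199, 211, 223, 227, 229, 233, 239, 241]. Summing 1/p over these primes: 506873196134241441348690763593294873492730445394823722837469097176314709804649267964680634478659521/256041159035492609053110100510385311995538591998443060216114576417920917800321526504084465112487730 ≈ 1.9797. Mertens estimate ln ln(242) + 0.2615 ≈ 1.9642.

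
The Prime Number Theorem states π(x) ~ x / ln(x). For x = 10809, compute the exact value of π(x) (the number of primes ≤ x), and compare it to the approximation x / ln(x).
π(10809) = 1315;  x/ln(x) ≈ 1163.74;  relative error ≈ 11.50%.

Directly count primes up to 10809: π(10809) = 1315. The PNT approximation gives 10809/ln(10809) ≈ 10809/9.28813 ≈ 1163.74. Relative error (π(x) − x/ln(x)) / π(x) ≈ 11.50%; the approximation is known to undercount slightly (Li(x) is a better estimate).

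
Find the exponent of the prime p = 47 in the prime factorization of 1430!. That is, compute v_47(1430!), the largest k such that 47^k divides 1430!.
v_47(1430!) = 30

Legendre's formula: v_p(n!) = Σ_{k ≥ 1} ⌊n / p^k⌋. For p = 47, n = 1430, the terms are:
  ⌊1430/47^1⌋ = ⌊1430/47⌋ = 30
(the next term ⌊1430/47^2⌋ = 0, terminating the sum). Summing: v_47(1430!) = 30 = 30.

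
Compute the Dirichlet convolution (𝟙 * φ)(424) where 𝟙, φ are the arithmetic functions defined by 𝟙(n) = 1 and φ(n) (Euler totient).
(𝟙 * φ)(424) = 424

Divisors of 424: [1, 2, 4, 8, 53, 106, 212, 424]. For each d | 424:
  d = 1: 𝟙(1) · φ(424/1) = 1 · 208 = 208
  d = 2: 𝟙(2) · φ(424/2) = 1 · 104 = 104
  d = 4: 𝟙(4) · φ(424/4) = 1 · 52 = 52
  d = 8: 𝟙(8) · φ(424/8) = 1 · 52 = 52
  d = 53: 𝟙(53) · φ(424/53) = 1 · 4 = 4
  d = 106: 𝟙(106) · φ(424/106) = 1 · 2 = 2
  d = 212: 𝟙(212) · φ(424/212) = 1 · 1 = 1
  d = 424: 𝟙(424) · φ(424/424) = 1 · 1 = 1
Summing: (𝟙 * φ)(424) = 208 + 104 + 52 + 52 + 4 + 2 + 1 + 1 = 424.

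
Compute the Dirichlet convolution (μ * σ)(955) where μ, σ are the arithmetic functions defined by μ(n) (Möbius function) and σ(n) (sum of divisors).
(μ * σ)(955) = 955

Divisors of 955: [1, 5, 191, 955]. For each d | 955:
  d = 1: μ(1) · σ(955/1) = 1 · 1152 = 1152
  d = 5: μ(5) · σ(955/5) = -1 · 192 = -192
  d = 191: μ(191) · σ(955/191) = -1 · 6 = -6
  d = 955: μ(955) · σ(955/955) = 1 · 1 = 1
Summing: (μ * σ)(955) = 1152 + -192 + -6 + 1 = 955.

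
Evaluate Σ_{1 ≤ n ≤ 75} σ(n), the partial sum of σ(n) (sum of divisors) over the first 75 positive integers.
Σ_{n ≤ 75} σ(n) = 4644

Compute σ(n) for each 1 ≤ n ≤ 75: σ(1) = 1, σ(2) = 3, σ(3) = 4, σ(4) = 7, σ(5) = 6, σ(6) = 12, σ(7) = 8, σ(8) = 15, σ(9) = 13, σ(10) = 18, σ(11) = 12, σ(12) = 28, σ(13) = 14, σ(14) = 24, σ(15) = 24, σ(16) = 31, σ(17) = 18, σ(18) = 39, σ(19) = 20, σ(20) = 42, σ(21) = 32, σ(22) = 36, σ(23) = 24, σ(24) = 60, σ(25) = 31, σ(26) = 42, σ(27) = 40, σ(28) = 56, σ(29) = 30, σ(30) = 72, σ(31) = 32, σ(32) = 63, σ(33) = 48, σ(34) = 54, σ(35) = 48, σ(36) = 91, σ(37) = 38, σ(38) = 60, σ(39) = 56, σ(40) = 90, σ(41) = 42, σ(42) = 96, σ(43) = 44, σ(44) = 84, σ(45) = 78, σ(46) = 72, σ(47) = 48, σ(48) = 124, σ(49) = 57, σ(50) = 93, σ(51) = 72, σ(52) = 98, σ(53) = 54, σ(54) = 120, σ(55) = 72, σ(56) = 120, σ(57) = 80, σ(58) = 90, σ(59) = 60, σ(60) = 168, σ(61) = 62, σ(62) = 96, σ(63) = 104, σ(64) = 127, σ(65) = 84, σ(66) = 144, σ(67) = 68, σ(68) = 126, σ(69) = 96, σ(70) = 144, σ(71) = 72, σ(72) = 195, σ(73) = 74, σ(74) = 114, σ(75) = 124. Summing all 75 values: 4644. (Average order: Σ_{n ≤ x} σ(n) ~ (π²/12) x². For x = 75, (π²/12)·75² ≈ 4626.38.)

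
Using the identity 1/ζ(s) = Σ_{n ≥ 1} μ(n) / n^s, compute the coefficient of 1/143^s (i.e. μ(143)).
μ(143) = 1

Factor n = 143 = 11 · 13. μ(n) = 0 if any exponent ≥ 2 (not squarefree); otherwise μ(n) = (−1)^{ω(n)} where ω(n) is the number of distinct prime factors. Applying: μ(143) = 1.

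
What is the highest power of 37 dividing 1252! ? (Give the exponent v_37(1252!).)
v_37(1252!) = 33

Legendre's formula: v_p(n!) = Σ_{k ≥ 1} ⌊n / p^k⌋. For p = 37, n = 1252, the terms are:
  ⌊1252/37^1⌋ = ⌊1252/37⌋ = 33
(the next term ⌊1252/37^2⌋ = 0, terminating the sum). Summing: v_37(1252!) = 33 = 33.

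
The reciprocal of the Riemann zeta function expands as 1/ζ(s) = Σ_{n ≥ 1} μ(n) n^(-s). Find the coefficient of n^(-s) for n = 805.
μ(805) = -1

Factor n = 805 = 5 · 7 · 23. μ(n) = 0 if any exponent ≥ 2 (not squarefree); otherwise μ(n) = (−1)^{ω(n)} where ω(n) is the number of distinct prime factors. Applying: μ(805) = -1.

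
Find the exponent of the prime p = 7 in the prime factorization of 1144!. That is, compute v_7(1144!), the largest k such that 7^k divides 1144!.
v_7(1144!) = 189

Legendre's formula: v_p(n!) = Σ_{k ≥ 1} ⌊n / p^k⌋. For p = 7, n = 1144, the terms are:
  ⌊1144/7^1⌋ = ⌊1144/7⌋ = 163
  ⌊1144/7^2⌋ = ⌊1144/49⌋ = 23
  ⌊1144/7^3⌋ = ⌊1144/343⌋ = 3
(the next term ⌊1144/7^4⌋ = 0, terminating the sum). Summing: v_7(1144!) = 163 + 23 + 3 = 189.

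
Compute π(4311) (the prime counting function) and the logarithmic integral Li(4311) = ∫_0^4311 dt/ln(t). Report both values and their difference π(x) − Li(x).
π(4311) = 590;  Li(4311) ≈ 602.69;  π(x) − Li(x) ≈ -12.69.

Direct count of primes ≤ 4311 gives π(4311) = 590. Numerical evaluation of the logarithmic integral gives Li(4311) ≈ 602.69. The difference π(x) − Li(x) ≈ -12.69 is typically negative for small/moderate x (Li(x) overestimates), though Littlewood's theorem shows this sign changes infinitely often.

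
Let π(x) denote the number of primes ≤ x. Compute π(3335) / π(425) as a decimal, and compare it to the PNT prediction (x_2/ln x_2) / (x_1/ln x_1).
π(3335)/π(425) = 470/82 ≈ 5.7317;  PNT prediction ≈ 5.8543.

π(425) = 82 and π(3335) = 470, so π(3335)/π(425) ≈ 5.7317. The PNT-predicted ratio is (3335/ln(3335)) / (425/ln(425)) ≈ 5.8543. The two agree to within a few percent, as expected.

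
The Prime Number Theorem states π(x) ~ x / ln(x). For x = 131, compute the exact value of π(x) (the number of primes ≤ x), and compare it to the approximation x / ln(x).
π(131) = 32;  x/ln(x) ≈ 26.87;  relative error ≈ 16.03%.

Directly count primes up to 131: π(131) = 32. The PNT approximation gives 131/ln(131) ≈ 131/4.87520 ≈ 26.87. Relative error (π(x) − x/ln(x)) / π(x) ≈ 16.03%; the approximation is known to undercount slightly (Li(x) is a better estimate).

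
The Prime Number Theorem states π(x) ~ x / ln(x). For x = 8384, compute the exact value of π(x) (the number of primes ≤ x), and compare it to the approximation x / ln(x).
π(8384) = 1049;  x/ln(x) ≈ 928.04;  relative error ≈ 11.53%.

Directly count primes up to 8384: π(8384) = 1049. The PNT approximation gives 8384/ln(8384) ≈ 8384/9.03408 ≈ 928.04. Relative error (π(x) − x/ln(x)) / π(x) ≈ 11.53%; the approximation is known to undercount slightly (Li(x) is a better estimate).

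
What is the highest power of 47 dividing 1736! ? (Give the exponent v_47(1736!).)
v_47(1736!) = 36

Legendre's formula: v_p(n!) = Σ_{k ≥ 1} ⌊n / p^k⌋. For p = 47, n = 1736, the terms are:
  ⌊1736/47^1⌋ = ⌊1736/47⌋ = 36
(the next term ⌊1736/47^2⌋ = 0, terminating the sum). Summing: v_47(1736!) = 36 = 36.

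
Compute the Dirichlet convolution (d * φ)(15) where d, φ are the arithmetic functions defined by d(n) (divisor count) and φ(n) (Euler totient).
(d * φ)(15) = 24

Divisors of 15: [1, 3, 5, 15]. For each d | 15:
  d = 1: d(1) · φ(15/1) = 1 · 8 = 8
  d = 3: d(3) · φ(15/3) = 2 · 4 = 8
  d = 5: d(5) · φ(15/5) = 2 · 2 = 4
  d = 15: d(15) · φ(15/15) = 4 · 1 = 4
Summing: (d * φ)(15) = 8 + 8 + 4 + 4 = 24.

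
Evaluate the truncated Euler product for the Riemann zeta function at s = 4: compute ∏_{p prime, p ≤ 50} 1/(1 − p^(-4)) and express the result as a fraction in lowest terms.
∏ = 65572203587643632473857746546522240898588901/60584710506150227098341885345792000000000000

The primes p ≤ 50 are [2, 3, 5, 7, 11, 13, 17, 19, 23, 29, 31, 37, 41, 43, 47]. For each prime, (1 − 1/p^4)^(-1) = p^4 / (p^4 − 1). The product is (1 − 1/2^4)^(-1), (1 − 1/3^4)^(-1), (1 − 1/5^4)^(-1), (1 − 1/7^4)^(-1), (1 − 1/11^4)^(-1), (1 − 1/13^4)^(-1), (1 − 1/17^4)^(-1), (1 − 1/19^4)^(-1), (1 − 1/23^4)^(-1), (1 − 1/29^4)^(-1), (1 − 1/31^4)^(-1), (1 − 1/37^4)^(-1), (1 − 1/41^4)^(-1), (1 − 1/43^4)^(-1), (1 − 1/47^4)^(-1) = ∏ p^4 / (p^4 − 1) = 65572203587643632473857746546522240898588901/60584710506150227098341885345792000000000000.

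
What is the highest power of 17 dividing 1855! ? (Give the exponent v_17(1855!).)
v_17(1855!) = 115

Legendre's formula: v_p(n!) = Σ_{k ≥ 1} ⌊n / p^k⌋. For p = 17, n = 1855, the terms are:
  ⌊1855/17^1⌋ = ⌊1855/17⌋ = 109
  ⌊1855/17^2⌋ = ⌊1855/289⌋ = 6
(the next term ⌊1855/17^3⌋ = 0, terminating the sum). Summing: v_17(1855!) = 109 + 6 = 115.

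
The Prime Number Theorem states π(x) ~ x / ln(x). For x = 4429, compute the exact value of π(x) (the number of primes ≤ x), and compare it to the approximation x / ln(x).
π(4429) = 602;  x/ln(x) ≈ 527.52;  relative error ≈ 12.37%.

Directly count primes up to 4429: π(4429) = 602. The PNT approximation gives 4429/ln(4429) ≈ 4429/8.39593 ≈ 527.52. Relative error (π(x) − x/ln(x)) / π(x) ≈ 12.37%; the approximation is known to undercount slightly (Li(x) is a better estimate).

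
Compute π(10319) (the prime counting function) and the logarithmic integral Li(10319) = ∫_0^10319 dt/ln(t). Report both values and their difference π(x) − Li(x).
π(10319) = 1265;  Li(10319) ≈ 1280.71;  π(x) − Li(x) ≈ -15.71.

Direct count of primes ≤ 10319 gives π(10319) = 1265. Numerical evaluation of the logarithmic integral gives Li(10319) ≈ 1280.71. The difference π(x) − Li(x) ≈ -15.71 is typically negative for small/moderate x (Li(x) overestimates), though Littlewood's theorem shows this sign changes infinitely often.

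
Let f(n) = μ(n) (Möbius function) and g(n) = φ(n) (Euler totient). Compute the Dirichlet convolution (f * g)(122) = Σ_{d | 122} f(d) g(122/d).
(μ * φ)(122) = 0

Divisors of 122: [1, 2, 61, 122]. For each d | 122:
  d = 1: μ(1) · φ(122/1) = 1 · 60 = 60
  d = 2: μ(2) · φ(122/2) = -1 · 60 = -60
  d = 61: μ(61) · φ(122/61) = -1 · 1 = -1
  d = 122: μ(122) · φ(122/122) = 1 · 1 = 1
Summing: (μ * φ)(122) = 60 + -60 + -1 + 1 = 0.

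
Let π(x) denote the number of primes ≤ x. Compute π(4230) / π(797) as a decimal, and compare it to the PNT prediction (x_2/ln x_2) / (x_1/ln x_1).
π(4230)/π(797) = 579/139 ≈ 4.1655;  PNT prediction ≈ 4.2465.

π(797) = 139 and π(4230) = 579, so π(4230)/π(797) ≈ 4.1655. The PNT-predicted ratio is (4230/ln(4230)) / (797/ln(797)) ≈ 4.2465. The two agree to within a few percent, as expected.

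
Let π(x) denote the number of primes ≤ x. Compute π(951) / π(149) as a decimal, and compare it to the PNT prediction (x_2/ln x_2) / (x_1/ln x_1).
π(951)/π(149) = 161/35 ≈ 4.6000;  PNT prediction ≈ 4.6574.

π(149) = 35 and π(951) = 161, so π(951)/π(149) ≈ 4.6000. The PNT-predicted ratio is (951/ln(951)) / (149/ln(149)) ≈ 4.6574. The two agree to within a few percent, as expected.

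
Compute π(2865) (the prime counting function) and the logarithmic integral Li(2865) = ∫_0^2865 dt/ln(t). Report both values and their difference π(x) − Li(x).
π(2865) = 416;  Li(2865) ≈ 425.85;  π(x) − Li(x) ≈ -9.85.

Direct count of primes ≤ 2865 gives π(2865) = 416. Numerical evaluation of the logarithmic integral gives Li(2865) ≈ 425.85. The difference π(x) − Li(x) ≈ -9.85 is typically negative for small/moderate x (Li(x) overestimates), though Littlewood's theorem shows this sign changes infinitely often.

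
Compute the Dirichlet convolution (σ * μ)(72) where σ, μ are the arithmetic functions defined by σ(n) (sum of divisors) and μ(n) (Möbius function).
(σ * μ)(72) = 72

Divisors of 72: [1, 2, 3, 4, 6, 8, 9, 12, 18, 24, 36, 72]. For each d | 72:
  d = 1: σ(1) · μ(72/1) = 1 · 0 = 0
  d = 2: σ(2) · μ(72/2) = 3 · 0 = 0
  d = 3: σ(3) · μ(72/3) = 4 · 0 = 0
  d = 4: σ(4) · μ(72/4) = 7 · 0 = 0
  d = 6: σ(6) · μ(72/6) = 12 · 0 = 0
  d = 8: σ(8) · μ(72/8) = 15 · 0 = 0
  d = 9: σ(9) · μ(72/9) = 13 · 0 = 0
  d = 12: σ(12) · μ(72/12) = 28 · 1 = 28
  d = 18: σ(18) · μ(72/18) = 39 · 0 = 0
  d = 24: σ(24) · μ(72/24) = 60 · -1 = -60
  d = 36: σ(36) · μ(72/36) = 91 · -1 = -91
  d = 72: σ(72) · μ(72/72) = 195 · 1 = 195
Summing: (σ * μ)(72) = 0 + 0 + 0 + 0 + 0 + 0 + 0 + 28 + 0 + -60 + -91 + 195 = 72.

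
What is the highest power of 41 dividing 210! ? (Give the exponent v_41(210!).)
v_41(210!) = 5

Legendre's formula: v_p(n!) = Σ_{k ≥ 1} ⌊n / p^k⌋. For p = 41, n = 210, the terms are:
  ⌊210/41^1⌋ = ⌊210/41⌋ = 5
(the next term ⌊210/41^2⌋ = 0, terminating the sum). Summing: v_41(210!) = 5 = 5.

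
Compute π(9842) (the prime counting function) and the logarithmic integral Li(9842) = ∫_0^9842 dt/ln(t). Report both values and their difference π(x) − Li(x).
π(9842) = 1214;  Li(9842) ≈ 1228.97;  π(x) − Li(x) ≈ -14.97.

Direct count of primes ≤ 9842 gives π(9842) = 1214. Numerical evaluation of the logarithmic integral gives Li(9842) ≈ 1228.97. The difference π(x) − Li(x) ≈ -14.97 is typically negative for small/moderate x (Li(x) overestimates), though Littlewood's theorem shows this sign changes infinitely often.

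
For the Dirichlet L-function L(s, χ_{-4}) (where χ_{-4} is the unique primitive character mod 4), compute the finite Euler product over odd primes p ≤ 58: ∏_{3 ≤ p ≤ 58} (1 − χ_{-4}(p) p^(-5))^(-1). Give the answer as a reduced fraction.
∏ = 241552412610573346540717288090615330738043013683948985221451329316738054554305/242484077809603940117660402752750309983134701869309180441833184178683110227968

The odd primes p ≤ 58 are [3, 5, 7, 11, 13, 17, 19, 23, 29, 31, 37, 41, 43, 47, 53]. For each, χ(p) = 1 if p ≡ 1 mod 4, χ(p) = −1 if p ≡ 3 mod 4. Taking (1 − χ(p)/p^5)^(-1) = p^5/(p^5 − χ(p)): (1 − (-1)/3^5)^(-1) · (1 − (1)/5^5)^(-1) · (1 − (-1)/7^5)^(-1) · (1 − (-1)/11^5)^(-1) · (1 − (1)/13^5)^(-1) · (1 − (1)/17^5)^(-1) · (1 − (-1)/19^5)^(-1) · (1 − (-1)/23^5)^(-1) · (1 − (1)/29^5)^(-1) · (1 − (-1)/31^5)^(-1) · (1 − (1)/37^5)^(-1) · (1 − (1)/41^5)^(-1) · (1 − (-1)/43^5)^(-1) · (1 − (-1)/47^5)^(-1) · (1 − (1)/53^5)^(-1) = 241552412610573346540717288090615330738043013683948985221451329316738054554305/242484077809603940117660402752750309983134701869309180441833184178683110227968.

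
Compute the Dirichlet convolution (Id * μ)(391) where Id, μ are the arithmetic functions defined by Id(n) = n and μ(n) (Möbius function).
(Id * μ)(391) = 352

Divisors of 391: [1, 17, 23, 391]. For each d | 391:
  d = 1: Id(1) · μ(391/1) = 1 · 1 = 1
  d = 17: Id(17) · μ(391/17) = 17 · -1 = -17
  d = 23: Id(23) · μ(391/23) = 23 · -1 = -23
  d = 391: Id(391) · μ(391/391) = 391 · 1 = 391
Summing: (Id * μ)(391) = 1 + -17 + -23 + 391 = 352.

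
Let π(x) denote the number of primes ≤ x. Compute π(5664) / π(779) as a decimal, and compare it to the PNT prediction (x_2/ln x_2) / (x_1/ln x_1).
π(5664)/π(779) = 746/137 ≈ 5.4453;  PNT prediction ≈ 5.6017.

π(779) = 137 and π(5664) = 746, so π(5664)/π(779) ≈ 5.4453. The PNT-predicted ratio is (5664/ln(5664)) / (779/ln(779)) ≈ 5.6017. The two agree to within a few percent, as expected.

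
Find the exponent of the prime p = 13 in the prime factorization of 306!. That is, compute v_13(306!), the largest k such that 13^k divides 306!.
v_13(306!) = 24

Legendre's formula: v_p(n!) = Σ_{k ≥ 1} ⌊n / p^k⌋. For p = 13, n = 306, the terms are:
  ⌊306/13^1⌋ = ⌊306/13⌋ = 23
  ⌊306/13^2⌋ = ⌊306/169⌋ = 1
(the next term ⌊306/13^3⌋ = 0, terminating the sum). Summing: v_13(306!) = 23 + 1 = 24.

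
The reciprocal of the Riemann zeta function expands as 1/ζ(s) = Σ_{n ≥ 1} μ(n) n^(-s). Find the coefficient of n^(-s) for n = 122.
μ(122) = 1

Factor n = 122 = 2 · 61. μ(n) = 0 if any exponent ≥ 2 (not squarefree); otherwise μ(n) = (−1)^{ω(n)} where ω(n) is the number of distinct prime factors. Applying: μ(122) = 1.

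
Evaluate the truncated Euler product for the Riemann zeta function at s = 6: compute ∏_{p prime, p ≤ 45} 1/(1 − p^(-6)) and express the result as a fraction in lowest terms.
∏ = 58415599349237689613444204788995855063746535337692192433390985/57419764821752678419559868369284941010851064169028064391462912

The primes p ≤ 45 are [2, 3, 5, 7, 11, 13, 17, 19, 23, 29, 31, 37, 41, 43]. For each prime, (1 − 1/p^6)^(-1) = p^6 / (p^6 − 1). The product is (1 − 1/2^6)^(-1), (1 − 1/3^6)^(-1), (1 − 1/5^6)^(-1), (1 − 1/7^6)^(-1), (1 − 1/11^6)^(-1), (1 − 1/13^6)^(-1), (1 − 1/17^6)^(-1), (1 − 1/19^6)^(-1), (1 − 1/23^6)^(-1), (1 − 1/29^6)^(-1), (1 − 1/31^6)^(-1), (1 − 1/37^6)^(-1), (1 − 1/41^6)^(-1), (1 − 1/43^6)^(-1) = ∏ p^6 / (p^6 − 1) = 58415599349237689613444204788995855063746535337692192433390985/57419764821752678419559868369284941010851064169028064391462912.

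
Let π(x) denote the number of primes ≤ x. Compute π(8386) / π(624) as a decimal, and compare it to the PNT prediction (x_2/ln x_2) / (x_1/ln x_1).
π(8386)/π(624) = 1049/114 ≈ 9.2018;  PNT prediction ≈ 9.5742.

π(624) = 114 and π(8386) = 1049, so π(8386)/π(624) ≈ 9.2018. The PNT-predicted ratio is (8386/ln(8386)) / (624/ln(624)) ≈ 9.5742. The two agree to within a few percent, as expected.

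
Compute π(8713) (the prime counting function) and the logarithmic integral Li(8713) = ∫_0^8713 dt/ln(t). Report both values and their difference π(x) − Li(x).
π(8713) = 1086;  Li(8713) ≈ 1105.37;  π(x) − Li(x) ≈ -19.37.

Direct count of primes ≤ 8713 gives π(8713) = 1086. Numerical evaluation of the logarithmic integral gives Li(8713) ≈ 1105.37. The difference π(x) − Li(x) ≈ -19.37 is typically negative for small/moderate x (Li(x) overestimates), though Littlewood's theorem shows this sign changes infinitely often.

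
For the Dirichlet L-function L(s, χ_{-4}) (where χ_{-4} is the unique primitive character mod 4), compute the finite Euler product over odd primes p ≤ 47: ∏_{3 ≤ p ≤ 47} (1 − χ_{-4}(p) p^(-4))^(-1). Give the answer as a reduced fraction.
∏ = 424022009220093808147330044599350686845258380222853/428762185161728930691534489551822091105495385374720

The odd primes p ≤ 47 are [3, 5, 7, 11, 13, 17, 19, 23, 29, 31, 37, 41, 43, 47]. For each, χ(p) = 1 if p ≡ 1 mod 4, χ(p) = −1 if p ≡ 3 mod 4. Taking (1 − χ(p)/p^4)^(-1) = p^4/(p^4 − χ(p)): (1 − (-1)/3^4)^(-1) · (1 − (1)/5^4)^(-1) · (1 − (-1)/7^4)^(-1) · (1 − (-1)/11^4)^(-1) · (1 − (1)/13^4)^(-1) · (1 − (1)/17^4)^(-1) · (1 − (-1)/19^4)^(-1) · (1 − (-1)/23^4)^(-1) · (1 − (1)/29^4)^(-1) · (1 − (-1)/31^4)^(-1) · (1 − (1)/37^4)^(-1) · (1 − (1)/41^4)^(-1) · (1 − (-1)/43^4)^(-1) · (1 − (-1)/47^4)^(-1) = 424022009220093808147330044599350686845258380222853/428762185161728930691534489551822091105495385374720.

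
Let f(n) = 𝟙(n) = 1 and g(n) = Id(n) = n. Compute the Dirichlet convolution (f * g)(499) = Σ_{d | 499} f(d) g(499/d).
(𝟙 * Id)(499) = 500

Divisors of 499: [1, 499]. For each d | 499:
  d = 1: 𝟙(1) · Id(499/1) = 1 · 499 = 499
  d = 499: 𝟙(499) · Id(499/499) = 1 · 1 = 1
Summing: (𝟙 * Id)(499) = 499 + 1 = 500.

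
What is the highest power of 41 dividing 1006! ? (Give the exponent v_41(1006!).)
v_41(1006!) = 24

Legendre's formula: v_p(n!) = Σ_{k ≥ 1} ⌊n / p^k⌋. For p = 41, n = 1006, the terms are:
  ⌊1006/41^1⌋ = ⌊1006/41⌋ = 24
(the next term ⌊1006/41^2⌋ = 0, terminating the sum). Summing: v_41(1006!) = 24 = 24.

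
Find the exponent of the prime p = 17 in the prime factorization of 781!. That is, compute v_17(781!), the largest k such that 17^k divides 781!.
v_17(781!) = 47

Legendre's formula: v_p(n!) = Σ_{k ≥ 1} ⌊n / p^k⌋. For p = 17, n = 781, the terms are:
  ⌊781/17^1⌋ = ⌊781/17⌋ = 45
  ⌊781/17^2⌋ = ⌊781/289⌋ = 2
(the next term ⌊781/17^3⌋ = 0, terminating the sum). Summing: v_17(781!) = 45 + 2 = 47.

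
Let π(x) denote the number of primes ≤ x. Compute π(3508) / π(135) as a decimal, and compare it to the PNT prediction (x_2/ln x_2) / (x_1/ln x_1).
π(3508)/π(135) = 489/32 ≈ 15.2812;  PNT prediction ≈ 15.6153.

π(135) = 32 and π(3508) = 489, so π(3508)/π(135) ≈ 15.2812. The PNT-predicted ratio is (3508/ln(3508)) / (135/ln(135)) ≈ 15.6153. The two agree to within a few percent, as expected.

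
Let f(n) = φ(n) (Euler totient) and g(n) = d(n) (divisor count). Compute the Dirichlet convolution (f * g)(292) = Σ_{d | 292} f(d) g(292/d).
(φ * d)(292) = 518

Divisors of 292: [1, 2, 4, 73, 146, 292]. For each d | 292:
  d = 1: φ(1) · d(292/1) = 1 · 6 = 6
  d = 2: φ(2) · d(292/2) = 1 · 4 = 4
  d = 4: φ(4) · d(292/4) = 2 · 2 = 4
  d = 73: φ(73) · d(292/73) = 72 · 3 = 216
  d = 146: φ(146) · d(292/146) = 72 · 2 = 144
  d = 292: φ(292) · d(292/292) = 144 · 1 = 144
Summing: (φ * d)(292) = 6 + 4 + 4 + 216 + 144 + 144 = 518.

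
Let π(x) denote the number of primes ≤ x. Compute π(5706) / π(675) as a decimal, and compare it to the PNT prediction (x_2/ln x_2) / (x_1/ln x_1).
π(5706)/π(675) = 751/122 ≈ 6.1557;  PNT prediction ≈ 6.3671.

π(675) = 122 and π(5706) = 751, so π(5706)/π(675) ≈ 6.1557. The PNT-predicted ratio is (5706/ln(5706)) / (675/ln(675)) ≈ 6.3671. The two agree to within a few percent, as expected.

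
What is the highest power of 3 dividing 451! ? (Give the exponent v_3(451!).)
v_3(451!) = 222

Legendre's formula: v_p(n!) = Σ_{k ≥ 1} ⌊n / p^k⌋. For p = 3, n = 451, the terms are:
  ⌊451/3^1⌋ = ⌊451/3⌋ = 150
  ⌊451/3^2⌋ = ⌊451/9⌋ = 50
  ⌊451/3^3⌋ = ⌊451/27⌋ = 16
  ⌊451/3^4⌋ = ⌊451/81⌋ = 5
  ⌊451/3^5⌋ = ⌊451/243⌋ = 1
(the next term ⌊451/3^6⌋ = 0, terminating the sum). Summing: v_3(451!) = 150 + 50 + 16 + 5 + 1 = 222.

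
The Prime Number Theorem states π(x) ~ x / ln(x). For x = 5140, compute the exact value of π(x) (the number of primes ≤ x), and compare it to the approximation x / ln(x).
π(5140) = 685;  x/ln(x) ≈ 601.53;  relative error ≈ 12.18%.

Directly count primes up to 5140: π(5140) = 685. The PNT approximation gives 5140/ln(5140) ≈ 5140/8.54481 ≈ 601.53. Relative error (π(x) − x/ln(x)) / π(x) ≈ 12.18%; the approximation is known to undercount slightly (Li(x) is a better estimate).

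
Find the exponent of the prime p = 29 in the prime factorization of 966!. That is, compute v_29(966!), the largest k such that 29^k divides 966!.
v_29(966!) = 34

Legendre's formula: v_p(n!) = Σ_{k ≥ 1} ⌊n / p^k⌋. For p = 29, n = 966, the terms are:
  ⌊966/29^1⌋ = ⌊966/29⌋ = 33
  ⌊966/29^2⌋ = ⌊966/841⌋ = 1
(the next term ⌊966/29^3⌋ = 0, terminating the sum). Summing: v_29(966!) = 33 + 1 = 34.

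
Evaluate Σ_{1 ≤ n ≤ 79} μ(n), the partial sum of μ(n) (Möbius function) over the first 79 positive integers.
Σ_{n ≤ 79} μ(n) = -4

Compute μ(n) for each 1 ≤ n ≤ 79: μ(1) = 1, μ(2) = -1, μ(3) = -1, μ(4) = 0, μ(5) = -1, μ(6) = 1, μ(7) = -1, μ(8) = 0, μ(9) = 0, μ(10) = 1, μ(11) = -1, μ(12) = 0, μ(13) = -1, μ(14) = 1, μ(15) = 1, μ(16) = 0, μ(17) = -1, μ(18) = 0, μ(19) = -1, μ(20) = 0, μ(21) = 1, μ(22) = 1, μ(23) = -1, μ(24) = 0, μ(25) = 0, μ(26) = 1, μ(27) = 0, μ(28) = 0, μ(29) = -1, μ(30) = -1, μ(31) = -1, μ(32) = 0, μ(33) = 1, μ(34) = 1, μ(35) = 1, μ(36) = 0, μ(37) = -1, μ(38) = 1, μ(39) = 1, μ(40) = 0, μ(41) = -1, μ(42) = -1, μ(43) = -1, μ(44) = 0, μ(45) = 0, μ(46) = 1, μ(47) = -1, μ(48) = 0, μ(49) = 0, μ(50) = 0, μ(51) = 1, μ(52) = 0, μ(53) = -1, μ(54) = 0, μ(55) = 1, μ(56) = 0, μ(57) = 1, μ(58) = 1, μ(59) = -1, μ(60) = 0, μ(61) = -1, μ(62) = 1, μ(63) = 0, μ(64) = 0, μ(65) = 1, μ(66) = -1, μ(67) = -1, μ(68) = 0, μ(69) = 1, μ(70) = -1, μ(71) = -1, μ(72) = 0, μ(73) = -1, μ(74) = 1, μ(75) = 0, μ(76) = 0, μ(77) = 1, μ(78) = -1, μ(79) = -1. Summing all 79 values: -4. (Mertens function M(x) = Σ_{n ≤ x} μ(n); on average M(x) should be small (PNT ⟺ M(x) = o(x)).)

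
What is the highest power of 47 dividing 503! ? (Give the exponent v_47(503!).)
v_47(503!) = 10

Legendre's formula: v_p(n!) = Σ_{k ≥ 1} ⌊n / p^k⌋. For p = 47, n = 503, the terms are:
  ⌊503/47^1⌋ = ⌊503/47⌋ = 10
(the next term ⌊503/47^2⌋ = 0, terminating the sum). Summing: v_47(503!) = 10 = 10.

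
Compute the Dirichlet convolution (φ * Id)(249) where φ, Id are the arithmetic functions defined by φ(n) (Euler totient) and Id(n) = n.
(φ * Id)(249) = 825

Divisors of 249: [1, 3, 83, 249]. For each d | 249:
  d = 1: φ(1) · Id(249/1) = 1 · 249 = 249
  d = 3: φ(3) · Id(249/3) = 2 · 83 = 166
  d = 83: φ(83) · Id(249/83) = 82 · 3 = 246
  d = 249: φ(249) · Id(249/249) = 164 · 1 = 164
Summing: (φ * Id)(249) = 249 + 166 + 246 + 164 = 825.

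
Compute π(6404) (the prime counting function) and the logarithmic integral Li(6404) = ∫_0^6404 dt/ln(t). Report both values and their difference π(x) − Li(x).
π(6404) = 834;  Li(6404) ≈ 846.68;  π(x) − Li(x) ≈ -12.68.

Direct count of primes ≤ 6404 gives π(6404) = 834. Numerical evaluation of the logarithmic integral gives Li(6404) ≈ 846.68. The difference π(x) − Li(x) ≈ -12.68 is typically negative for small/moderate x (Li(x) overestimates), though Littlewood's theorem shows this sign changes infinitely often.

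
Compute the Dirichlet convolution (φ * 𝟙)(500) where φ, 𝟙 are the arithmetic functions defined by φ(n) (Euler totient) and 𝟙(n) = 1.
(φ * 𝟙)(500) = 500

Divisors of 500: [1, 2, 4, 5, 10, 20, 25, 50, 100, 125, 250, 500]. For each d | 500:
  d = 1: φ(1) · 𝟙(500/1) = 1 · 1 = 1
  d = 2: φ(2) · 𝟙(500/2) = 1 · 1 = 1
  d = 4: φ(4) · 𝟙(500/4) = 2 · 1 = 2
  d = 5: φ(5) · 𝟙(500/5) = 4 · 1 = 4
  d = 10: φ(10) · 𝟙(500/10) = 4 · 1 = 4
  d = 20: φ(20) · 𝟙(500/20) = 8 · 1 = 8
  d = 25: φ(25) · 𝟙(500/25) = 20 · 1 = 20
  d = 50: φ(50) · 𝟙(500/50) = 20 · 1 = 20
  d = 100: φ(100) · 𝟙(500/100) = 40 · 1 = 40
  d = 125: φ(125) · 𝟙(500/125) = 100 · 1 = 100
  d = 250: φ(250) · 𝟙(500/250) = 100 · 1 = 100
  d = 500: φ(500) · 𝟙(500/500) = 200 · 1 = 200
Summing: (φ * 𝟙)(500) = 1 + 1 + 2 + 4 + 4 + 8 + 20 + 20 + 40 + 100 + 100 + 200 = 500.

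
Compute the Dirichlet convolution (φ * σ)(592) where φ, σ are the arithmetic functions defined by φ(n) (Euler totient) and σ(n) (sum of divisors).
(φ * σ)(592) = 5920

Divisors of 592: [1, 2, 4, 8, 16, 37, 74, 148, 296, 592]. For each d | 592:
  d = 1: φ(1) · σ(592/1) = 1 · 1178 = 1178
  d = 2: φ(2) · σ(592/2) = 1 · 570 = 570
  d = 4: φ(4) · σ(592/4) = 2 · 266 = 532
  d = 8: φ(8) · σ(592/8) = 4 · 114 = 456
  d = 16: φ(16) · σ(592/16) = 8 · 38 = 304
  d = 37: φ(37) · σ(592/37) = 36 · 31 = 1116
  d = 74: φ(74) · σ(592/74) = 36 · 15 = 540
  d = 148: φ(148) · σ(592/148) = 72 · 7 = 504
  d = 296: φ(296) · σ(592/296) = 144 · 3 = 432
  d = 592: φ(592) · σ(592/592) = 288 · 1 = 288
Summing: (φ * σ)(592) = 1178 + 570 + 532 + 456 + 304 + 1116 + 540 + 504 + 432 + 288 = 5920.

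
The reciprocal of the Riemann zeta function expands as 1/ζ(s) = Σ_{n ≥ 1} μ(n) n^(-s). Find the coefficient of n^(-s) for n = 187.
μ(187) = 1

Factor n = 187 = 11 · 17. μ(n) = 0 if any exponent ≥ 2 (not squarefree); otherwise μ(n) = (−1)^{ω(n)} where ω(n) is the number of distinct prime factors. Applying: μ(187) = 1.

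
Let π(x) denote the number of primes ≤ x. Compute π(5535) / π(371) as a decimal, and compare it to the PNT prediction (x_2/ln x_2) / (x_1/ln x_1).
π(5535)/π(371) = 732/73 ≈ 10.0274;  PNT prediction ≈ 10.2409.

π(371) = 73 and π(5535) = 732, so π(5535)/π(371) ≈ 10.0274. The PNT-predicted ratio is (5535/ln(5535)) / (371/ln(371)) ≈ 10.2409. The two agree to within a few percent, as expected.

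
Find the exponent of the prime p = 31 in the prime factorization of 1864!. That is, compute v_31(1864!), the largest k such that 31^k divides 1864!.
v_31(1864!) = 61

Legendre's formula: v_p(n!) = Σ_{k ≥ 1} ⌊n / p^k⌋. For p = 31, n = 1864, the terms are:
  ⌊1864/31^1⌋ = ⌊1864/31⌋ = 60
  ⌊1864/31^2⌋ = ⌊1864/961⌋ = 1
(the next term ⌊1864/31^3⌋ = 0, terminating the sum). Summing: v_31(1864!) = 60 + 1 = 61.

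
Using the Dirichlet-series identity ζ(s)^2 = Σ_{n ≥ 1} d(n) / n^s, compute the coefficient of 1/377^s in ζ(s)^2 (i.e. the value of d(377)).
d(377) = 4

ζ(s)^2 = (Σ 1/m^s)(Σ 1/k^s). The coefficient of 1/n^s in the product is the number of ordered pairs (m, k) with mk = n, which equals d(n). For n = 377, divisors are [1, 13, 29, 377], so d(377) = 4.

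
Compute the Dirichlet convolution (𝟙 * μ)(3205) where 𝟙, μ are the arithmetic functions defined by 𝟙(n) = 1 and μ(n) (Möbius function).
(𝟙 * μ)(3205) = 0

Divisors of 3205: [1, 5, 641, 3205]. For each d | 3205:
  d = 1: 𝟙(1) · μ(3205/1) = 1 · 1 = 1
  d = 5: 𝟙(5) · μ(3205/5) = 1 · -1 = -1
  d = 641: 𝟙(641) · μ(3205/641) = 1 · -1 = -1
  d = 3205: 𝟙(3205) · μ(3205/3205) = 1 · 1 = 1
Summing: (𝟙 * μ)(3205) = 1 + -1 + -1 + 1 = 0.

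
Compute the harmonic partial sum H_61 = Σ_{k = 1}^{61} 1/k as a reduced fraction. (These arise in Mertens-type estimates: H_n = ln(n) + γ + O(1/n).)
H_61 = 925372872575832277072279171/197044480683803711251893600

Direct summation: H_61 = 1 + 1/2 + ... + 1/61. The least common denominator is lcm(1, ..., 61) = 591133442051411133755680800; over this denominator the numerator is 591133442051411133755680800 + 295566721025705566877840400 + 197044480683803711251893600 + 147783360512852783438920200 + 118226688410282226751136160 + 98522240341901855625946800 + 84447634578773019107954400 + 73891680256426391719460100 + 65681493561267903750631200 + 59113344205141113375568080 + 53739403822855557614152800 + 49261120170950927812973400 + 45471803234723933365821600 + 42223817289386509553977200 + 39408896136760742250378720 + 36945840128213195859730050 + 34772555414788890220922400 + 32840746780633951875315600 + 31112286423758480723983200 + 29556672102570556687784040 + 28149211526257673035984800 + 26869701911427778807076400 + 25701454002235266685029600 + 24630560085475463906486700 + 23645337682056445350227232 + 22735901617361966682910800 + 21893831187089301250210400 + 21111908644693254776988600 + 20383911794876245991575200 + 19704448068380371125189360 + 19068820711335843024376800 + 18472920064106597929865025 + 17913134607618519204717600 + 17386277707394445110461200 + 16889526915754603821590880 + 16420373390316975937657800 + 15976579514903003615018400 + 15556143211879240361991600 + 15157267744907977788607200 + 14778336051285278343892020 + 14417888830522222774528800 + 14074605763128836517992400 + 13747289350032817064085600 + 13434850955713889403538200 + 13136298712253580750126240 + 12850727001117633342514800 + 12577307277689598590546400 + 12315280042737731953243350 + 12063947796967574158279200 + 11822668841028222675113616 + 11590851804929630073640800 + 11367950808680983341455400 + 11153461170781342146333600 + 10946915593544650625105200 + 10747880764571111522830560 + 10555954322346627388494300 + 10370762141252826907994400 + 10191955897438122995787600 + 10019210882227307351791200 + 9852224034190185562594680 + 9690712164777231700912800 = 2776118617727496831216837513, so H_61 = 2776118617727496831216837513/591133442051411133755680800; reducing by gcd(2776118617727496831216837513, 591133442051411133755680800) = 3 gives 925372872575832277072279171/197044480683803711251893600 ≈ 4.69626. (The PNT-adjacent estimate ln(61) + γ ≈ 4.68809 matches within O(1/n).)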